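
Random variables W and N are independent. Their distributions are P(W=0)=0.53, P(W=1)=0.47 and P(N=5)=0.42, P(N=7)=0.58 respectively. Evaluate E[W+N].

E[W+N] = Σ_w Σ_n (w+n) · P(W=w)P(N=n)
 = 5·0.2226 + 7·0.3074 + 6·0.1974 + 8·0.2726
 = 1.113 + 2.1518 + 1.1844 + 2.1808
 = 6.63

6.63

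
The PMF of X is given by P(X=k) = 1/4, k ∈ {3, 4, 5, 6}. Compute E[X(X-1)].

E[X(X-1)] = Σ x(x-1)·P(X=x)
 = 6·1/4 + 12·1/4 + 20·1/4 + 30·1/4
 = 3/2 + 3 + 5 + 15/2
 = 17

17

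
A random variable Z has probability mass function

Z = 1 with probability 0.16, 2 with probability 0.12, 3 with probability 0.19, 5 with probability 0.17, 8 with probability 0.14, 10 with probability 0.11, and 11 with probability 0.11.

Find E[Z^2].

39.87

E[Z^2] = Σ z^2·P(Z=z)
 = 1·0.16 + 4·0.12 + 9·0.19 + 25·0.17 + 64·0.14 + 100·0.11 + 121·0.11
 = 0.16 + 0.48 + 1.71 + 4.25 + 8.96 + 11 + 13.31
 = 39.87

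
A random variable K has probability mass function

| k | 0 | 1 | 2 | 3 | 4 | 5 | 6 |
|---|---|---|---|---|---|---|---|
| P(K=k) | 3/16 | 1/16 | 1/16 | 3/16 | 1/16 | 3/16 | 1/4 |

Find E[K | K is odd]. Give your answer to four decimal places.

3.5714

P(K is odd) = 1/16 + 3/16 + 3/16 = 7/16.
E[K | K is odd] = [1·1/16 + 3·3/16 + 5·3/16] / (7/16)
 = 25/16 / (7/16)
 = 25/7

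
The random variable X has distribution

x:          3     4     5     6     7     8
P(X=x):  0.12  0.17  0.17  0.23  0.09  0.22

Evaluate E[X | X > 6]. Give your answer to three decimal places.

7.710

P(X > 6) = 0.09 + 0.22 = 0.31.
E[X | X > 6] = [7·0.09 + 8·0.22] / 0.31
 = 2.39 / 0.31
 = 239/31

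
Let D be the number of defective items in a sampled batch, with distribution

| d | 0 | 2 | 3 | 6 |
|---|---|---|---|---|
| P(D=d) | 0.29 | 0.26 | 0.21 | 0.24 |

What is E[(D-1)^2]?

E[(D-1)^2] = Σ (d-1)^2·P(D=d)
 = 1·0.29 + 1·0.26 + 4·0.21 + 25·0.24
 = 0.29 + 0.26 + 0.84 + 6
 = 7.39

7.39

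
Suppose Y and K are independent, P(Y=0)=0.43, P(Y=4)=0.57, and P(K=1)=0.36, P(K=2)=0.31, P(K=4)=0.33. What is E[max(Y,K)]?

E[max(Y,K)] = Σ_y Σ_k max(y,k) · P(Y=y)P(K=k)
 = 1·0.1548 + 2·0.1333 + 4·0.1419 + 4·0.2052 + 4·0.1767 + 4·0.1881
 = 0.1548 + 0.2666 + 0.5676 + 0.8208 + 0.7068 + 0.7524
 = 3.269

3.269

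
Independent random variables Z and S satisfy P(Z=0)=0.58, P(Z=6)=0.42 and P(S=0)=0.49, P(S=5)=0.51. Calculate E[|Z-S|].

E[|Z-S|] = Σ_z Σ_s |z-s| · P(Z=z)P(S=s)
 = 0·0.2842 + 5·0.2958 + 6·0.2058 + 1·0.2142
 = 0 + 1.479 + 1.2348 + 0.2142
 = 2.928

2.928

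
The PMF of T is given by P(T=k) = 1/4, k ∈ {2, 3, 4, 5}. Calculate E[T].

E[T] = Σ t·P(T=t)
 = 2·1/4 + 3·1/4 + 4·1/4 + 5·1/4
 = 1/2 + 3/4 + 1 + 5/4
 = 7/2

3.5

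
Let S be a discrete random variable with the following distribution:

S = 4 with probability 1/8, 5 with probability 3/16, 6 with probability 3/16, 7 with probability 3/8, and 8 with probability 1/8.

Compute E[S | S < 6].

4.6

P(S < 6) = 1/8 + 3/16 = 5/16.
E[S | S < 6] = [4·1/8 + 5·3/16] / (5/16)
 = 23/16 / (5/16)
 = 23/5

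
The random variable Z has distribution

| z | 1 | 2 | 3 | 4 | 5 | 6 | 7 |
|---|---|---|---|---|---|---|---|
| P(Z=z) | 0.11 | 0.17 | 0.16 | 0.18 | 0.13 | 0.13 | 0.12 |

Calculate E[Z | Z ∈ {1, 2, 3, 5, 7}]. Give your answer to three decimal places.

3.507

P(Z ∈ {1, 2, 3, 5, 7}) = 0.11 + 0.17 + 0.16 + 0.13 + 0.12 = 0.69.
E[Z | Z ∈ {1, 2, 3, 5, 7}] = [1·0.11 + 2·0.17 + 3·0.16 + 5·0.13 + 7·0.12] / 0.69
 = 2.42 / 0.69
 = 242/69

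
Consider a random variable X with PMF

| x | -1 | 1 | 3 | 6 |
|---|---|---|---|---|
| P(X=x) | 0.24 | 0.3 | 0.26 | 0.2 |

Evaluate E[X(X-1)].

8.04

E[X(X-1)] = Σ x(x-1)·P(X=x)
 = 2·0.24 + 0·0.3 + 6·0.26 + 30·0.2
 = 0.48 + 0 + 1.56 + 6
 = 8.04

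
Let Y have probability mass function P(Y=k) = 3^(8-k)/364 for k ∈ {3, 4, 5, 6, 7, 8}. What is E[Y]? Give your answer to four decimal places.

3.4918

E[Y] = Σ y·P(Y=y)
 = 3·243/364 + 4·81/364 + 5·27/364 + 6·9/364 + 7·3/364 + 8·1/364
 = 729/364 + 81/91 + 135/364 + 27/182 + 3/52 + 2/91
 = 1271/364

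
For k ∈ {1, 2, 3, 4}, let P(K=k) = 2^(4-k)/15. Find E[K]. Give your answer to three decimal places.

1.733

E[K] = Σ k·P(K=k)
 = 1·8/15 + 2·4/15 + 3·2/15 + 4·1/15
 = 8/15 + 8/15 + 2/5 + 4/15
 = 26/15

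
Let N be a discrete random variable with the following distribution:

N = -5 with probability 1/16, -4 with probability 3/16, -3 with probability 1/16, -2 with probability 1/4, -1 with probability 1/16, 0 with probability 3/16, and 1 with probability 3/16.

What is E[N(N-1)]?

8

E[N(N-1)] = Σ n(n-1)·P(N=n)
 = 30·1/16 + 20·3/16 + 12·1/16 + 6·1/4 + 2·1/16 + 0·3/16 + 0·3/16
 = 15/8 + 15/4 + 3/4 + 3/2 + 1/8 + 0 + 0
 = 8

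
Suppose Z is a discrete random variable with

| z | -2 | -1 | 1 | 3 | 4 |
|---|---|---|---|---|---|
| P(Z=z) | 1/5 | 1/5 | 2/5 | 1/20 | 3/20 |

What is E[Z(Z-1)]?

3.7

E[Z(Z-1)] = Σ z(z-1)·P(Z=z)
 = 6·1/5 + 2·1/5 + 0·2/5 + 6·1/20 + 12·3/20
 = 6/5 + 2/5 + 0 + 3/10 + 9/5
 = 37/10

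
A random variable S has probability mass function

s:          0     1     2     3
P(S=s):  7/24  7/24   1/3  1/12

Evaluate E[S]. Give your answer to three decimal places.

E[S] = Σ s·P(S=s)
 = 0·7/24 + 1·7/24 + 2·1/3 + 3·1/12
 = 0 + 7/24 + 2/3 + 1/4
 = 29/24

1.208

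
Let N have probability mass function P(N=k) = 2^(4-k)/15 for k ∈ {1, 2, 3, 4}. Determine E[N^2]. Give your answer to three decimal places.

E[N^2] = Σ n^2·P(N=n)
 = 1·8/15 + 4·4/15 + 9·2/15 + 16·1/15
 = 8/15 + 16/15 + 6/5 + 16/15
 = 58/15

3.867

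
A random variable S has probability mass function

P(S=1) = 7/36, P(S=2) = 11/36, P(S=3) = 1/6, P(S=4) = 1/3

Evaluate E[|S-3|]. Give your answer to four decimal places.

1.0278

E[|S-3|] = Σ |s-3|·P(S=s)
 = 2·7/36 + 1·11/36 + 0·1/6 + 1·1/3
 = 7/18 + 11/36 + 0 + 1/3
 = 37/36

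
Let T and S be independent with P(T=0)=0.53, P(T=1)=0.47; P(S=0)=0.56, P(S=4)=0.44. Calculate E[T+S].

2.23

E[T+S] = Σ_t Σ_s (t+s) · P(T=t)P(S=s)
 = 0·0.2968 + 4·0.2332 + 1·0.2632 + 5·0.2068
 = 0 + 0.9328 + 0.2632 + 1.034
 = 2.23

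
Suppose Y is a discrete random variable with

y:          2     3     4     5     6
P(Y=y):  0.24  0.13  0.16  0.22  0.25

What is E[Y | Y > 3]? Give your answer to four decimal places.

P(Y > 3) = 0.16 + 0.22 + 0.25 = 0.63.
E[Y | Y > 3] = [4·0.16 + 5·0.22 + 6·0.25] / 0.63
 = 3.24 / 0.63
 = 36/7

5.1429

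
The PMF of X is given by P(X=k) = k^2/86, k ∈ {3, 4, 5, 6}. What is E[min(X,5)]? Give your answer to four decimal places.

E[min(X,5)] = Σ min(x,5)·P(X=x)
 = 3·9/86 + 4·8/43 + 5·25/86 + 5·18/43
 = 27/86 + 32/43 + 125/86 + 90/43
 = 198/43

4.6047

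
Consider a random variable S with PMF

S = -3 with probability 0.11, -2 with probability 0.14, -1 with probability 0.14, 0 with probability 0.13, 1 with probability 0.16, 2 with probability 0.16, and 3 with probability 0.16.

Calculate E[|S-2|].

2.11

E[|S-2|] = Σ |s-2|·P(S=s)
 = 5·0.11 + 4·0.14 + 3·0.14 + 2·0.13 + 1·0.16 + 0·0.16 + 1·0.16
 = 0.55 + 0.56 + 0.42 + 0.26 + 0.16 + 0 + 0.16
 = 2.11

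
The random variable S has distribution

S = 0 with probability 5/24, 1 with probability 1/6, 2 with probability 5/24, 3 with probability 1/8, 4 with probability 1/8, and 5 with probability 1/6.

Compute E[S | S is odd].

3

P(S is odd) = 1/6 + 1/8 + 1/6 = 11/24.
E[S | S is odd] = [1·1/6 + 3·1/8 + 5·1/6] / (11/24)
 = 11/8 / (11/24)
 = 3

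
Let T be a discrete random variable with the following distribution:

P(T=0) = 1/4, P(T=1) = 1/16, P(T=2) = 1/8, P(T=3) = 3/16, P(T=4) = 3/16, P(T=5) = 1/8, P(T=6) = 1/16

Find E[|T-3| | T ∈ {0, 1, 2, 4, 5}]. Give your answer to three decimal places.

P(T ∈ {0, 1, 2, 4, 5}) = 1/4 + 1/16 + 1/8 + 3/16 + 1/8 = 3/4.
E[|T-3| | T ∈ {0, 1, 2, 4, 5}] = [3·1/4 + 2·1/16 + 1·1/8 + 1·3/16 + 2·1/8] / (3/4)
 = 23/16 / (3/4)
 = 23/12

1.917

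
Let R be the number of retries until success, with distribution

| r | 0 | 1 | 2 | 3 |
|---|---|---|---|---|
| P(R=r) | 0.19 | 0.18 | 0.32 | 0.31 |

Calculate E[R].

1.75

E[R] = Σ r·P(R=r)
 = 0·0.19 + 1·0.18 + 2·0.32 + 3·0.31
 = 0 + 0.18 + 0.64 + 0.93
 = 1.75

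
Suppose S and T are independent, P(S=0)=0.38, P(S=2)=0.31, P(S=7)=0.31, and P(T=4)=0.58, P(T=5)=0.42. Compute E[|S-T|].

3.2296

E[|S-T|] = Σ_s Σ_t |s-t| · P(S=s)P(T=t)
 = 4·0.2204 + 5·0.1596 + 2·0.1798 + 3·0.1302 + 3·0.1798 + 2·0.1302
 = 0.8816 + 0.798 + 0.3596 + 0.3906 + 0.5394 + 0.2604
 = 3.2296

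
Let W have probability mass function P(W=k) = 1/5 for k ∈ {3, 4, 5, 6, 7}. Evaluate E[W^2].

E[W^2] = Σ w^2·P(W=w)
 = 9·1/5 + 16·1/5 + 25·1/5 + 36·1/5 + 49·1/5
 = 9/5 + 16/5 + 5 + 36/5 + 49/5
 = 27

27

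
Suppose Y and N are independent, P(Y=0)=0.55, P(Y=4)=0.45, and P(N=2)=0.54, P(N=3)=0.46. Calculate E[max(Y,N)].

E[max(Y,N)] = Σ_y Σ_n max(y,n) · P(Y=y)P(N=n)
 = 2·0.297 + 3·0.253 + 4·0.243 + 4·0.207
 = 0.594 + 0.759 + 0.972 + 0.828
 = 3.153

3.153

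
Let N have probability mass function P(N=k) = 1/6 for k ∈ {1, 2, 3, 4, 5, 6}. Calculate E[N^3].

E[N^3] = Σ n^3·P(N=n)
 = 1·1/6 + 8·1/6 + 27·1/6 + 64·1/6 + 125·1/6 + 216·1/6
 = 1/6 + 4/3 + 9/2 + 32/3 + 125/6 + 36
 = 147/2

73.5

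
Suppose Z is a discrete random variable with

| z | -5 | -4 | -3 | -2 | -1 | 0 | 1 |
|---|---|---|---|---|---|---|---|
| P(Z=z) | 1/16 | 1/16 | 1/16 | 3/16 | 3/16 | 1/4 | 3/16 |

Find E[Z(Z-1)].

5.375

E[Z(Z-1)] = Σ z(z-1)·P(Z=z)
 = 30·1/16 + 20·1/16 + 12·1/16 + 6·3/16 + 2·3/16 + 0·1/4 + 0·3/16
 = 15/8 + 5/4 + 3/4 + 9/8 + 3/8 + 0 + 0
 = 43/8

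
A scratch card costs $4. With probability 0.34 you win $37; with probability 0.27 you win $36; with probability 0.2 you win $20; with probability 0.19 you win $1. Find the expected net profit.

22.49

E[payout] = 37·0.34 + 36·0.27 + 20·0.2 + 1·0.19
 = 12.58 + 9.72 + 4 + 0.19
 = 26.49
Net = 26.49 - 4 = 22.49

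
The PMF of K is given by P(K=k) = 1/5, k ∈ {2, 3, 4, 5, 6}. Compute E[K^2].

18

E[K^2] = Σ k^2·P(K=k)
 = 4·1/5 + 9·1/5 + 16·1/5 + 25·1/5 + 36·1/5
 = 4/5 + 9/5 + 16/5 + 5 + 36/5
 = 18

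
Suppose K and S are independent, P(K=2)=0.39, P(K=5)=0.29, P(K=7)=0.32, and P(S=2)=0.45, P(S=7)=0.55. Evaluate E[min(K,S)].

3.3585

E[min(K,S)] = Σ_k Σ_s min(k,s) · P(K=k)P(S=s)
 = 2·0.1755 + 2·0.2145 + 2·0.1305 + 5·0.1595 + 2·0.144 + 7·0.176
 = 0.351 + 0.429 + 0.261 + 0.7975 + 0.288 + 1.232
 = 3.3585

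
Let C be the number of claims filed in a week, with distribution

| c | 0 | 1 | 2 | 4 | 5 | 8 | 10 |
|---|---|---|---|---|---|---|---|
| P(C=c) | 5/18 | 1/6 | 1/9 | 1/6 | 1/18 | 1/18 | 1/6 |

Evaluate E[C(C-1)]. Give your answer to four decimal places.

E[C(C-1)] = Σ c(c-1)·P(C=c)
 = 0·5/18 + 0·1/6 + 2·1/9 + 12·1/6 + 20·1/18 + 56·1/18 + 90·1/6
 = 0 + 0 + 2/9 + 2 + 10/9 + 28/9 + 15
 = 193/9

21.4444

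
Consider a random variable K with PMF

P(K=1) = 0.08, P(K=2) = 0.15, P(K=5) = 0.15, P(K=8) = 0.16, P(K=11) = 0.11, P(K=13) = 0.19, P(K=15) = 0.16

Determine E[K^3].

1205.79

E[K^3] = Σ k^3·P(K=k)
 = 1·0.08 + 8·0.15 + 125·0.15 + 512·0.16 + 1331·0.11 + 2197·0.19 + 3375·0.16
 = 0.08 + 1.2 + 18.75 + 81.92 + 146.41 + 417.43 + 540
 = 1205.79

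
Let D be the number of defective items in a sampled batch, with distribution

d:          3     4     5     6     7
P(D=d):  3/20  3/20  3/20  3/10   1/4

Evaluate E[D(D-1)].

E[D(D-1)] = Σ d(d-1)·P(D=d)
 = 6·3/20 + 12·3/20 + 20·3/20 + 30·3/10 + 42·1/4
 = 9/10 + 9/5 + 3 + 9 + 21/2
 = 126/5

25.2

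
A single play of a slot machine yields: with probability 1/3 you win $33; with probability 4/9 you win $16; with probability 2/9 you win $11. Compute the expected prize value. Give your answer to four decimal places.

20.5556

E[payout] = 33·1/3 + 16·4/9 + 11·2/9
 = 11 + 64/9 + 22/9
 = 185/9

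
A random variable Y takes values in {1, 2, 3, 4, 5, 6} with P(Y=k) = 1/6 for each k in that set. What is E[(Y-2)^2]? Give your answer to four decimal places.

E[(Y-2)^2] = Σ (y-2)^2·P(Y=y)
 = 1·1/6 + 0·1/6 + 1·1/6 + 4·1/6 + 9·1/6 + 16·1/6
 = 1/6 + 0 + 1/6 + 2/3 + 3/2 + 8/3
 = 31/6

5.1667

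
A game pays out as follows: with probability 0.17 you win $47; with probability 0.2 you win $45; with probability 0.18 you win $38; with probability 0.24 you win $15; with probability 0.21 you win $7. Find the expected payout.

28.9

E[payout] = 47·0.17 + 45·0.2 + 38·0.18 + 15·0.24 + 7·0.21
 = 7.99 + 9 + 6.84 + 3.6 + 1.47
 = 28.9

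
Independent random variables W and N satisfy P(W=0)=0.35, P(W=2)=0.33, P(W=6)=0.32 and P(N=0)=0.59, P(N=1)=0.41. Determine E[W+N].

E[W+N] = Σ_w Σ_n (w+n) · P(W=w)P(N=n)
 = 0·0.2065 + 1·0.1435 + 2·0.1947 + 3·0.1353 + 6·0.1888 + 7·0.1312
 = 0 + 0.1435 + 0.3894 + 0.4059 + 1.1328 + 0.9184
 = 2.99

2.99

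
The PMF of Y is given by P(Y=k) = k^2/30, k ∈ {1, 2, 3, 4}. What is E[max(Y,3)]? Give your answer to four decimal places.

E[max(Y,3)] = Σ max(y,3)·P(Y=y)
 = 3·1/30 + 3·2/15 + 3·3/10 + 4·8/15
 = 1/10 + 2/5 + 9/10 + 32/15
 = 53/15

3.5333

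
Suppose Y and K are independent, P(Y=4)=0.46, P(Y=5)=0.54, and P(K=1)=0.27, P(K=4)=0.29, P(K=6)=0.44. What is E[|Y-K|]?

1.7548

E[|Y-K|] = Σ_y Σ_k |y-k| · P(Y=y)P(K=k)
 = 3·0.1242 + 0·0.1334 + 2·0.2024 + 4·0.1458 + 1·0.1566 + 1·0.2376
 = 0.3726 + 0 + 0.4048 + 0.5832 + 0.1566 + 0.2376
 = 1.7548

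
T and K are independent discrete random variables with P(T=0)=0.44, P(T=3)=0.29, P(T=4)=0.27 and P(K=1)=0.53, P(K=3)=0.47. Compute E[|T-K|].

1.7172

E[|T-K|] = Σ_t Σ_k |t-k| · P(T=t)P(K=k)
 = 1·0.2332 + 3·0.2068 + 2·0.1537 + 0·0.1363 + 3·0.1431 + 1·0.1269
 = 0.2332 + 0.6204 + 0.3074 + 0 + 0.4293 + 0.1269
 = 1.7172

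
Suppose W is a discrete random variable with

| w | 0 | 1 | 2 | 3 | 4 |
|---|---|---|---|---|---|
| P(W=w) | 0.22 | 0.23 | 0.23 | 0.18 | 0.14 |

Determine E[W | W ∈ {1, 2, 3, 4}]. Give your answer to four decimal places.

2.2949

P(W ∈ {1, 2, 3, 4}) = 0.23 + 0.23 + 0.18 + 0.14 = 0.78.
E[W | W ∈ {1, 2, 3, 4}] = [1·0.23 + 2·0.23 + 3·0.18 + 4·0.14] / 0.78
 = 1.79 / 0.78
 = 179/78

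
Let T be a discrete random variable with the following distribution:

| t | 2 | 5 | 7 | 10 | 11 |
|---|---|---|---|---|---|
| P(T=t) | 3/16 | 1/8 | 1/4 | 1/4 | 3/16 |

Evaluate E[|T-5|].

3.4375

E[|T-5|] = Σ |t-5|·P(T=t)
 = 3·3/16 + 0·1/8 + 2·1/4 + 5·1/4 + 6·3/16
 = 9/16 + 0 + 1/2 + 5/4 + 9/8
 = 55/16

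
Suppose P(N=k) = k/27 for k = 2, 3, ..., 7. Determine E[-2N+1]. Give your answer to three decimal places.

-9.296

E[-2N+1] = Σ (-2n+1)·P(N=n)
 = (-3)·2/27 + (-5)·1/9 + (-7)·4/27 + (-9)·5/27 + (-11)·2/9 + (-13)·7/27
 = (-2/9) + (-5/9) + (-28/27) + (-5/3) + (-22/9) + (-91/27)
 = -251/27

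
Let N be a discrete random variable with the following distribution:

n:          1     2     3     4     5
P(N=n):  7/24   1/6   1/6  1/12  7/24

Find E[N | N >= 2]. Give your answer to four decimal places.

P(N >= 2) = 1/6 + 1/6 + 1/12 + 7/24 = 17/24.
E[N | N >= 2] = [2·1/6 + 3·1/6 + 4·1/12 + 5·7/24] / (17/24)
 = 21/8 / (17/24)
 = 63/17

3.7059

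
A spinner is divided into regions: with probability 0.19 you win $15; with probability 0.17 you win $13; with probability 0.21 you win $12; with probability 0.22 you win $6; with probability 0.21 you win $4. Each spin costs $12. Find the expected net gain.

E[payout] = 15·0.19 + 13·0.17 + 12·0.21 + 6·0.22 + 4·0.21
 = 2.85 + 2.21 + 2.52 + 1.32 + 0.84
 = 9.74
Net = 9.74 - 12 = -2.26

-2.26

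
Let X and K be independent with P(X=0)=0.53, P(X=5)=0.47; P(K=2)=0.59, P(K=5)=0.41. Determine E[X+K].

5.58

E[X+K] = Σ_x Σ_k (x+k) · P(X=x)P(K=k)
 = 2·0.3127 + 5·0.2173 + 7·0.2773 + 10·0.1927
 = 0.6254 + 1.0865 + 1.9411 + 1.927
 = 5.58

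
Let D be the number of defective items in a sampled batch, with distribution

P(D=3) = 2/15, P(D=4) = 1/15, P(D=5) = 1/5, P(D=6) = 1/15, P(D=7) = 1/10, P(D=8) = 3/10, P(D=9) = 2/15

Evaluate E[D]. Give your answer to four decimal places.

6.3667

E[D] = Σ d·P(D=d)
 = 3·2/15 + 4·1/15 + 5·1/5 + 6·1/15 + 7·1/10 + 8·3/10 + 9·2/15
 = 2/5 + 4/15 + 1 + 2/5 + 7/10 + 12/5 + 6/5
 = 191/30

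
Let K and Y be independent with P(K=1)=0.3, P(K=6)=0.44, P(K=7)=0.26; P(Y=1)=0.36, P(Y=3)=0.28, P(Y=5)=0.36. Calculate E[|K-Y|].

2.96

E[|K-Y|] = Σ_k Σ_y |k-y| · P(K=k)P(Y=y)
 = 0·0.108 + 2·0.084 + 4·0.108 + 5·0.1584 + 3·0.1232 + 1·0.1584 + 6·0.0936 + 4·0.0728 + 2·0.0936
 = 0 + 0.168 + 0.432 + 0.792 + 0.3696 + 0.1584 + 0.5616 + 0.2912 + 0.1872
 = 2.96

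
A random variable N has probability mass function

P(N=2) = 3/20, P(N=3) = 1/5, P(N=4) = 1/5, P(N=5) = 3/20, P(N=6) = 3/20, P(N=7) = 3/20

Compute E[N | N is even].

4

P(N is even) = 3/20 + 1/5 + 3/20 = 1/2.
E[N | N is even] = [2·3/20 + 4·1/5 + 6·3/20] / (1/2)
 = 2 / (1/2)
 = 4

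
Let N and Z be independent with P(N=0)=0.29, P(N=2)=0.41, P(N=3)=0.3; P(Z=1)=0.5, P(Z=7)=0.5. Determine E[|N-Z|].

E[|N-Z|] = Σ_n Σ_z |n-z| · P(N=n)P(Z=z)
 = 1·0.145 + 7·0.145 + 1·0.205 + 5·0.205 + 2·0.15 + 4·0.15
 = 0.145 + 1.015 + 0.205 + 1.025 + 0.3 + 0.6
 = 3.29

3.29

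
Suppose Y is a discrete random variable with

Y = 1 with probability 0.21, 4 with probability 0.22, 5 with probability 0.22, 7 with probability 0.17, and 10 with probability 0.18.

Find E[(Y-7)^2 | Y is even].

9

P(Y is even) = 0.22 + 0.18 = 0.4.
E[(Y-7)^2 | Y is even] = [9·0.22 + 9·0.18] / 0.4
 = 3.6 / 0.4
 = 9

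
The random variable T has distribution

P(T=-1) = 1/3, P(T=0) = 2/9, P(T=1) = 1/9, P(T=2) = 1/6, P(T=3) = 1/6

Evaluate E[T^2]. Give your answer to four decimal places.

E[T^2] = Σ t^2·P(T=t)
 = 1·1/3 + 0·2/9 + 1·1/9 + 4·1/6 + 9·1/6
 = 1/3 + 0 + 1/9 + 2/3 + 3/2
 = 47/18

2.6111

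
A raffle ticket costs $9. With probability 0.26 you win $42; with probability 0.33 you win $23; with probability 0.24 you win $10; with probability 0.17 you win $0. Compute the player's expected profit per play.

11.91

E[payout] = 42·0.26 + 23·0.33 + 10·0.24 + 0·0.17
 = 10.92 + 7.59 + 2.4 + 0
 = 20.91
Net = 20.91 - 9 = 11.91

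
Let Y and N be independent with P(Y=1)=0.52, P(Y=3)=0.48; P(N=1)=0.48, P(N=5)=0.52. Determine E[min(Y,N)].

E[min(Y,N)] = Σ_y Σ_n min(y,n) · P(Y=y)P(N=n)
 = 1·0.2496 + 1·0.2704 + 1·0.2304 + 3·0.2496
 = 0.2496 + 0.2704 + 0.2304 + 0.7488
 = 1.4992

1.4992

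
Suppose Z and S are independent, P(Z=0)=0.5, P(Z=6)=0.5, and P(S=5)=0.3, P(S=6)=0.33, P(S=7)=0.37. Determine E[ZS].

E[ZS] = Σ_z Σ_s zs · P(Z=z)P(S=s)
 = 0·0.15 + 0·0.165 + 0·0.185 + 30·0.15 + 36·0.165 + 42·0.185
 = 0 + 0 + 0 + 4.5 + 5.94 + 7.77
 = 18.21

18.21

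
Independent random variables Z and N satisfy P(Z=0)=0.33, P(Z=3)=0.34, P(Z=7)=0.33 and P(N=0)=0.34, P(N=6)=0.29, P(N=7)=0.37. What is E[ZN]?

14.4189

E[ZN] = Σ_z Σ_n zn · P(Z=z)P(N=n)
 = 0·0.1122 + 0·0.0957 + 0·0.1221 + 0·0.1156 + 18·0.0986 + 21·0.1258 + 0·0.1122 + 42·0.0957 + 49·0.1221
 = 0 + 0 + 0 + 0 + 1.7748 + 2.6418 + 0 + 4.0194 + 5.9829
 = 14.4189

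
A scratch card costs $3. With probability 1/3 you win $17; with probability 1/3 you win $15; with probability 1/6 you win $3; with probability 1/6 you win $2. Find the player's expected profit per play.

E[payout] = 17·1/3 + 15·1/3 + 3·1/6 + 2·1/6
 = 17/3 + 5 + 1/2 + 1/3
 = 23/2
Net = 23/2 - 3 = 17/2

8.5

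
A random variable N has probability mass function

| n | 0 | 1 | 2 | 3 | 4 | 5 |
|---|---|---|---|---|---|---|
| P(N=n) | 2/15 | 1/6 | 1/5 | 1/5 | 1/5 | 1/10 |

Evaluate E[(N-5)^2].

E[(N-5)^2] = Σ (n-5)^2·P(N=n)
 = 25·2/15 + 16·1/6 + 9·1/5 + 4·1/5 + 1·1/5 + 0·1/10
 = 10/3 + 8/3 + 9/5 + 4/5 + 1/5 + 0
 = 44/5

8.8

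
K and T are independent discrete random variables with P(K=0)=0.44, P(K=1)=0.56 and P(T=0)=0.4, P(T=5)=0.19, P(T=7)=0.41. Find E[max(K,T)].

4.044

E[max(K,T)] = Σ_k Σ_t max(k,t) · P(K=k)P(T=t)
 = 0·0.176 + 5·0.0836 + 7·0.1804 + 1·0.224 + 5·0.1064 + 7·0.2296
 = 0 + 0.418 + 1.2628 + 0.224 + 0.532 + 1.6072
 = 4.044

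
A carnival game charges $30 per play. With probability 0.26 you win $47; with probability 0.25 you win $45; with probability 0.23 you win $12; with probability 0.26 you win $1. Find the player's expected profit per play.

E[payout] = 47·0.26 + 45·0.25 + 12·0.23 + 1·0.26
 = 12.22 + 11.25 + 2.76 + 0.26
 = 26.49
Net = 26.49 - 30 = -3.51

-3.51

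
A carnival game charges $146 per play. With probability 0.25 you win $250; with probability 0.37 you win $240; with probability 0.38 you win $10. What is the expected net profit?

9.1

E[payout] = 250·0.25 + 240·0.37 + 10·0.38
 = 62.5 + 88.8 + 3.8
 = 155.1
Net = 155.1 - 146 = 9.1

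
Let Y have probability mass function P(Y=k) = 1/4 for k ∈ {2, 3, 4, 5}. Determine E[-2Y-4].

-11

E[-2Y-4] = Σ (-2y-4)·P(Y=y)
 = (-8)·1/4 + (-10)·1/4 + (-12)·1/4 + (-14)·1/4
 = (-2) + (-5/2) + (-3) + (-7/2)
 = -11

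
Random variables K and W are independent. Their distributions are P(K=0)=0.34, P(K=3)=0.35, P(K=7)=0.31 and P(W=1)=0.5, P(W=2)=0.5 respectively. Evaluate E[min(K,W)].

0.99

E[min(K,W)] = Σ_k Σ_w min(k,w) · P(K=k)P(W=w)
 = 0·0.17 + 0·0.17 + 1·0.175 + 2·0.175 + 1·0.155 + 2·0.155
 = 0 + 0 + 0.175 + 0.35 + 0.155 + 0.31
 = 0.99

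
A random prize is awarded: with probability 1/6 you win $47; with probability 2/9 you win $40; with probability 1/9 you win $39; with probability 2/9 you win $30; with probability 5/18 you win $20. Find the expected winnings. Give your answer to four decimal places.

33.2778

E[payout] = 47·1/6 + 40·2/9 + 39·1/9 + 30·2/9 + 20·5/18
 = 47/6 + 80/9 + 13/3 + 20/3 + 50/9
 = 599/18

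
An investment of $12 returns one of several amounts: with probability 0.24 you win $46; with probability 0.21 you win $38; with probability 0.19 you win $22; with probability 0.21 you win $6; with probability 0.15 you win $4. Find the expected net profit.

E[payout] = 46·0.24 + 38·0.21 + 22·0.19 + 6·0.21 + 4·0.15
 = 11.04 + 7.98 + 4.18 + 1.26 + 0.6
 = 25.06
Net = 25.06 - 12 = 13.06

13.06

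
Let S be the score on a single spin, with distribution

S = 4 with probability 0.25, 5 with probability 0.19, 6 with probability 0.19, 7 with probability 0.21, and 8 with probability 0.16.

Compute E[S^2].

E[S^2] = Σ s^2·P(S=s)
 = 16·0.25 + 25·0.19 + 36·0.19 + 49·0.21 + 64·0.16
 = 4 + 4.75 + 6.84 + 10.29 + 10.24
 = 36.12

36.12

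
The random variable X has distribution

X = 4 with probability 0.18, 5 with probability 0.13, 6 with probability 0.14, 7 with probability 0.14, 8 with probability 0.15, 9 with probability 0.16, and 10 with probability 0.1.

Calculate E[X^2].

E[X^2] = Σ x^2·P(X=x)
 = 16·0.18 + 25·0.13 + 36·0.14 + 49·0.14 + 64·0.15 + 81·0.16 + 100·0.1
 = 2.88 + 3.25 + 5.04 + 6.86 + 9.6 + 12.96 + 10
 = 50.59

50.59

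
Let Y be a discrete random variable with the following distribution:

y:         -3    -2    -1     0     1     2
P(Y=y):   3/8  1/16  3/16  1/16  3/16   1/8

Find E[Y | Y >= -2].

0.2

P(Y >= -2) = 1/16 + 3/16 + 1/16 + 3/16 + 1/8 = 5/8.
E[Y | Y >= -2] = [(-2)·1/16 + (-1)·3/16 + 0·1/16 + 1·3/16 + 2·1/8] / (5/8)
 = 1/8 / (5/8)
 = 1/5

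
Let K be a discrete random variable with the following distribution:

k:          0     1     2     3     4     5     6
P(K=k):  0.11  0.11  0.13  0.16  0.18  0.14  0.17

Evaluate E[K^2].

14.57

E[K^2] = Σ k^2·P(K=k)
 = 0·0.11 + 1·0.11 + 4·0.13 + 9·0.16 + 16·0.18 + 25·0.14 + 36·0.17
 = 0 + 0.11 + 0.52 + 1.44 + 2.88 + 3.5 + 6.12
 = 14.57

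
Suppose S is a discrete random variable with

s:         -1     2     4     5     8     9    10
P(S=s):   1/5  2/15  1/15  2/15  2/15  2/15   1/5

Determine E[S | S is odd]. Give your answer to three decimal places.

P(S is odd) = 1/5 + 2/15 + 2/15 = 7/15.
E[S | S is odd] = [(-1)·1/5 + 5·2/15 + 9·2/15] / (7/15)
 = 5/3 / (7/15)
 = 25/7

3.571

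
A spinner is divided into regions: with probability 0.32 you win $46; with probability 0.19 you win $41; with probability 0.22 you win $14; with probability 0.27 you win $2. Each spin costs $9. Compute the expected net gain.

17.13

E[payout] = 46·0.32 + 41·0.19 + 14·0.22 + 2·0.27
 = 14.72 + 7.79 + 3.08 + 0.54
 = 26.13
Net = 26.13 - 9 = 17.13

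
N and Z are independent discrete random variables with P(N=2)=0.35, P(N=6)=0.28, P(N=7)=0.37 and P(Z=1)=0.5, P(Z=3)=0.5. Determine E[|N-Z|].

E[|N-Z|] = Σ_n Σ_z |n-z| · P(N=n)P(Z=z)
 = 1·0.175 + 1·0.175 + 5·0.14 + 3·0.14 + 6·0.185 + 4·0.185
 = 0.175 + 0.175 + 0.7 + 0.42 + 1.11 + 0.74
 = 3.32

3.32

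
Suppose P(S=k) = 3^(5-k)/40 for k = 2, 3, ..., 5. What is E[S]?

E[S] = Σ s·P(S=s)
 = 2·27/40 + 3·9/40 + 4·3/40 + 5·1/40
 = 27/20 + 27/40 + 3/10 + 1/8
 = 49/20

2.45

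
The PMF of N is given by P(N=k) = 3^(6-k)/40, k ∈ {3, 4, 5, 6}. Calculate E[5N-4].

E[5N-4] = Σ (5n-4)·P(N=n)
 = 11·27/40 + 16·9/40 + 21·3/40 + 26·1/40
 = 297/40 + 18/5 + 63/40 + 13/20
 = 53/4

13.25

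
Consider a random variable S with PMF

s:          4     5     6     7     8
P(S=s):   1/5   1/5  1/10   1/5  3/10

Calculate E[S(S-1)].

E[S(S-1)] = Σ s(s-1)·P(S=s)
 = 12·1/5 + 20·1/5 + 30·1/10 + 42·1/5 + 56·3/10
 = 12/5 + 4 + 3 + 42/5 + 84/5
 = 173/5

34.6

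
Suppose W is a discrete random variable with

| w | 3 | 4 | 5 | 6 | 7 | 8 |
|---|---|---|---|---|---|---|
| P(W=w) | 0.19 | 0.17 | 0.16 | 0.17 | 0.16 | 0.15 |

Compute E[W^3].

E[W^3] = Σ w^3·P(W=w)
 = 27·0.19 + 64·0.17 + 125·0.16 + 216·0.17 + 343·0.16 + 512·0.15
 = 5.13 + 10.88 + 20 + 36.72 + 54.88 + 76.8
 = 204.41

204.41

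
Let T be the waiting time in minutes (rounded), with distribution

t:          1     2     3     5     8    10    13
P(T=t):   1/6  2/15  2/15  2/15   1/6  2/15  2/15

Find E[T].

E[T] = Σ t·P(T=t)
 = 1·1/6 + 2·2/15 + 3·2/15 + 5·2/15 + 8·1/6 + 10·2/15 + 13·2/15
 = 1/6 + 4/15 + 2/5 + 2/3 + 4/3 + 4/3 + 26/15
 = 59/10

5.9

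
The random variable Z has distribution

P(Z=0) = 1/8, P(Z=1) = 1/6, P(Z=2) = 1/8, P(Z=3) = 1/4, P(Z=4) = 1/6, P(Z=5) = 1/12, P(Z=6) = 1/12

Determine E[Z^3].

47

E[Z^3] = Σ z^3·P(Z=z)
 = 0·1/8 + 1·1/6 + 8·1/8 + 27·1/4 + 64·1/6 + 125·1/12 + 216·1/12
 = 0 + 1/6 + 1 + 27/4 + 32/3 + 125/12 + 18
 = 47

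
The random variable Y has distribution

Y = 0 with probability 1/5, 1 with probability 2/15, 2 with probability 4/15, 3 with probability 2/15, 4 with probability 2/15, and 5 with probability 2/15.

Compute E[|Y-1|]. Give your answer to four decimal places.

1.6667

E[|Y-1|] = Σ |y-1|·P(Y=y)
 = 1·1/5 + 0·2/15 + 1·4/15 + 2·2/15 + 3·2/15 + 4·2/15
 = 1/5 + 0 + 4/15 + 4/15 + 2/5 + 8/15
 = 5/3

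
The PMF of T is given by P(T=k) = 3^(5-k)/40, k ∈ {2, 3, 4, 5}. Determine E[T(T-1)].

4.1

E[T(T-1)] = Σ t(t-1)·P(T=t)
 = 2·27/40 + 6·9/40 + 12·3/40 + 20·1/40
 = 27/20 + 27/20 + 9/10 + 1/2
 = 41/10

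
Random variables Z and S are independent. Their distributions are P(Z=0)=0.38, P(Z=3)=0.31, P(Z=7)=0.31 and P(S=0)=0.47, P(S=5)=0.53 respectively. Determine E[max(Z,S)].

E[max(Z,S)] = Σ_z Σ_s max(z,s) · P(Z=z)P(S=s)
 = 0·0.1786 + 5·0.2014 + 3·0.1457 + 5·0.1643 + 7·0.1457 + 7·0.1643
 = 0 + 1.007 + 0.4371 + 0.8215 + 1.0199 + 1.1501
 = 4.4356

4.4356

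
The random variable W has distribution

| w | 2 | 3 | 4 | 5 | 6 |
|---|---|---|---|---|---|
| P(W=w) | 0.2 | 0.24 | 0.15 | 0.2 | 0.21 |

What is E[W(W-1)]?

E[W(W-1)] = Σ w(w-1)·P(W=w)
 = 2·0.2 + 6·0.24 + 12·0.15 + 20·0.2 + 30·0.21
 = 0.4 + 1.44 + 1.8 + 4 + 6.3
 = 13.94

13.94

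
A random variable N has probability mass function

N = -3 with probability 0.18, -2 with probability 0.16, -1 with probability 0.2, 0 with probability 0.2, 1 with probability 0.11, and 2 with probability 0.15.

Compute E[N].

-0.65

E[N] = Σ n·P(N=n)
 = (-3)·0.18 + (-2)·0.16 + (-1)·0.2 + 0·0.2 + 1·0.11 + 2·0.15
 = (-0.54) + (-0.32) + (-0.2) + 0 + 0.11 + 0.3
 = -0.65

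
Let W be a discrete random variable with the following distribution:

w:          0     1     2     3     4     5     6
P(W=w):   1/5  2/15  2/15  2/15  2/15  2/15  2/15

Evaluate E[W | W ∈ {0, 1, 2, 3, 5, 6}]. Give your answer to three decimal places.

P(W ∈ {0, 1, 2, 3, 5, 6}) = 1/5 + 2/15 + 2/15 + 2/15 + 2/15 + 2/15 = 13/15.
E[W | W ∈ {0, 1, 2, 3, 5, 6}] = [0·1/5 + 1·2/15 + 2·2/15 + 3·2/15 + 5·2/15 + 6·2/15] / (13/15)
 = 34/15 / (13/15)
 = 34/13

2.615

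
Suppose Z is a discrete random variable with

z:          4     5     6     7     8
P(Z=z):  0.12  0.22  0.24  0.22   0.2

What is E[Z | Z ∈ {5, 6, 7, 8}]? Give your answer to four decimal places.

6.4545

P(Z ∈ {5, 6, 7, 8}) = 0.22 + 0.24 + 0.22 + 0.2 = 0.88.
E[Z | Z ∈ {5, 6, 7, 8}] = [5·0.22 + 6·0.24 + 7·0.22 + 8·0.2] / 0.88
 = 5.68 / 0.88
 = 71/11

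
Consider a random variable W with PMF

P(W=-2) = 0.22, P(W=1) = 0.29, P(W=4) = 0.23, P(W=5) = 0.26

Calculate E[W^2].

E[W^2] = Σ w^2·P(W=w)
 = 4·0.22 + 1·0.29 + 16·0.23 + 25·0.26
 = 0.88 + 0.29 + 3.68 + 6.5
 = 11.35

11.35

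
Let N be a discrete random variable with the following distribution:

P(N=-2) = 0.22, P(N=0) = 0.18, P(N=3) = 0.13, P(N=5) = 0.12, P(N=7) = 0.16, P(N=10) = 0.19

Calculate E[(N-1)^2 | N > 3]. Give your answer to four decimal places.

49.0851

P(N > 3) = 0.12 + 0.16 + 0.19 = 0.47.
E[(N-1)^2 | N > 3] = [16·0.12 + 36·0.16 + 81·0.19] / 0.47
 = 23.07 / 0.47
 = 2307/47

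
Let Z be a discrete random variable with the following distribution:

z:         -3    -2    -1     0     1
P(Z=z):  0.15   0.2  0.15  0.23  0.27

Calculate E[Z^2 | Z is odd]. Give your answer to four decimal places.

3.1053

P(Z is odd) = 0.15 + 0.15 + 0.27 = 0.57.
E[Z^2 | Z is odd] = [9·0.15 + 1·0.15 + 1·0.27] / 0.57
 = 1.77 / 0.57
 = 59/19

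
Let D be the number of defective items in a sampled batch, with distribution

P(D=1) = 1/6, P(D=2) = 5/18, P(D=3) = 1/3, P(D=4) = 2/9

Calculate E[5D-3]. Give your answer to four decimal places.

10.0556

E[5D-3] = Σ (5d-3)·P(D=d)
 = 2·1/6 + 7·5/18 + 12·1/3 + 17·2/9
 = 1/3 + 35/18 + 4 + 34/9
 = 181/18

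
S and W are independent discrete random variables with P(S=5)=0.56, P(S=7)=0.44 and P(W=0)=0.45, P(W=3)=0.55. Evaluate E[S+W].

E[S+W] = Σ_s Σ_w (s+w) · P(S=s)P(W=w)
 = 5·0.252 + 8·0.308 + 7·0.198 + 10·0.242
 = 1.26 + 2.464 + 1.386 + 2.42
 = 7.53

7.53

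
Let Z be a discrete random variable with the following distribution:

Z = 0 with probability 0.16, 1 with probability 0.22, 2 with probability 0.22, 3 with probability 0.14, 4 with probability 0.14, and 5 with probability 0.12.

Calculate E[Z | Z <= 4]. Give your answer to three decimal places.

P(Z <= 4) = 0.16 + 0.22 + 0.22 + 0.14 + 0.14 = 0.88.
E[Z | Z <= 4] = [0·0.16 + 1·0.22 + 2·0.22 + 3·0.14 + 4·0.14] / 0.88
 = 1.64 / 0.88
 = 41/22

1.864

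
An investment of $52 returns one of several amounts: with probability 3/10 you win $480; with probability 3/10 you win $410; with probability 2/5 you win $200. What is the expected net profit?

E[payout] = 480·3/10 + 410·3/10 + 200·2/5
 = 144 + 123 + 80
 = 347
Net = 347 - 52 = 295

295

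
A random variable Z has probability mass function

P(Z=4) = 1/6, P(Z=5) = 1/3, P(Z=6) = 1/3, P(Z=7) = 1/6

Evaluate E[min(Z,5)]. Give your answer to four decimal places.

E[min(Z,5)] = Σ min(z,5)·P(Z=z)
 = 4·1/6 + 5·1/3 + 5·1/3 + 5·1/6
 = 2/3 + 5/3 + 5/3 + 5/6
 = 29/6

4.8333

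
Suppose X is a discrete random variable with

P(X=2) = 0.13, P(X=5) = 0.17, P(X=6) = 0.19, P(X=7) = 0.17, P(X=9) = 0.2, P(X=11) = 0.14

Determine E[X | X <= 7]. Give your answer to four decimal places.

5.2121

P(X <= 7) = 0.13 + 0.17 + 0.19 + 0.17 = 0.66.
E[X | X <= 7] = [2·0.13 + 5·0.17 + 6·0.19 + 7·0.17] / 0.66
 = 3.44 / 0.66
 = 172/33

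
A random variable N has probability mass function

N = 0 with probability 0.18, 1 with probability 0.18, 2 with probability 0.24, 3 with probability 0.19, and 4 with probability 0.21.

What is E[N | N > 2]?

3.525

P(N > 2) = 0.19 + 0.21 = 0.4.
E[N | N > 2] = [3·0.19 + 4·0.21] / 0.4
 = 1.41 / 0.4
 = 141/40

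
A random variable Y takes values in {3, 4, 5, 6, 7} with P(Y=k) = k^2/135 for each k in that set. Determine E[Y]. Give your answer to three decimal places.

E[Y] = Σ y·P(Y=y)
 = 3·1/15 + 4·16/135 + 5·5/27 + 6·4/15 + 7·49/135
 = 1/5 + 64/135 + 25/27 + 8/5 + 343/135
 = 155/27

5.741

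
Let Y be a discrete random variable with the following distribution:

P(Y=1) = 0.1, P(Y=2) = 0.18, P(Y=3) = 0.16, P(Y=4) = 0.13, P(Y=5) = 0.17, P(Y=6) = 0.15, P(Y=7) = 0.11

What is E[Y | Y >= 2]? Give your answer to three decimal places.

P(Y >= 2) = 0.18 + 0.16 + 0.13 + 0.17 + 0.15 + 0.11 = 0.9.
E[Y | Y >= 2] = [2·0.18 + 3·0.16 + 4·0.13 + 5·0.17 + 6·0.15 + 7·0.11] / 0.9
 = 3.88 / 0.9
 = 194/45

4.311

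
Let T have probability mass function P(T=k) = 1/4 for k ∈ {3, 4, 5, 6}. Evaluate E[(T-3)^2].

3.5

E[(T-3)^2] = Σ (t-3)^2·P(T=t)
 = 0·1/4 + 1·1/4 + 4·1/4 + 9·1/4
 = 0 + 1/4 + 1 + 9/4
 = 7/2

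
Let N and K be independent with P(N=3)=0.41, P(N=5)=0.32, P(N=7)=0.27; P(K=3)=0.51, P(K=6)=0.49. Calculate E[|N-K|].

1.769

E[|N-K|] = Σ_n Σ_k |n-k| · P(N=n)P(K=k)
 = 0·0.2091 + 3·0.2009 + 2·0.1632 + 1·0.1568 + 4·0.1377 + 1·0.1323
 = 0 + 0.6027 + 0.3264 + 0.1568 + 0.5508 + 0.1323
 = 1.769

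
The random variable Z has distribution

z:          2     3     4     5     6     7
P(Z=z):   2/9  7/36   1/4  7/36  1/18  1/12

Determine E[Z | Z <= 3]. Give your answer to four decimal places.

2.4667

P(Z <= 3) = 2/9 + 7/36 = 5/12.
E[Z | Z <= 3] = [2·2/9 + 3·7/36] / (5/12)
 = 37/36 / (5/12)
 = 37/15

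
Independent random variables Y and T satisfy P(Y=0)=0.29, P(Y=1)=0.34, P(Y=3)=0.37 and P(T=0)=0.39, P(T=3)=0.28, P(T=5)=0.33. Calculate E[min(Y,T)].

0.8845

E[min(Y,T)] = Σ_y Σ_t min(y,t) · P(Y=y)P(T=t)
 = 0·0.1131 + 0·0.0812 + 0·0.0957 + 0·0.1326 + 1·0.0952 + 1·0.1122 + 0·0.1443 + 3·0.1036 + 3·0.1221
 = 0 + 0 + 0 + 0 + 0.0952 + 0.1122 + 0 + 0.3108 + 0.3663
 = 0.8845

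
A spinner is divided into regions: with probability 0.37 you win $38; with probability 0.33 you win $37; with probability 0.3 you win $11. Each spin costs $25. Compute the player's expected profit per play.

4.57

E[payout] = 38·0.37 + 37·0.33 + 11·0.3
 = 14.06 + 12.21 + 3.3
 = 29.57
Net = 29.57 - 25 = 4.57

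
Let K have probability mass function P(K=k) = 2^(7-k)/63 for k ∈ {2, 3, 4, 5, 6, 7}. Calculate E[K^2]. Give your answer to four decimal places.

E[K^2] = Σ k^2·P(K=k)
 = 4·32/63 + 9·16/63 + 16·8/63 + 25·4/63 + 36·2/63 + 49·1/63
 = 128/63 + 16/7 + 128/63 + 100/63 + 8/7 + 7/9
 = 69/7

9.8571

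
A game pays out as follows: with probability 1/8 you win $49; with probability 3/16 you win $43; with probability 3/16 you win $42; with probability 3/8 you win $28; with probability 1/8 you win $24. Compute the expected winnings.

35.5625

E[payout] = 49·1/8 + 43·3/16 + 42·3/16 + 28·3/8 + 24·1/8
 = 49/8 + 129/16 + 63/8 + 21/2 + 3
 = 569/16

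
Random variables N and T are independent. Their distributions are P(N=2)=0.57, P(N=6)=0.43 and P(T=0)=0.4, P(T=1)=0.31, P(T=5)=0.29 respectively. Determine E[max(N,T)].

4.2159

E[max(N,T)] = Σ_n Σ_t max(n,t) · P(N=n)P(T=t)
 = 2·0.228 + 2·0.1767 + 5·0.1653 + 6·0.172 + 6·0.1333 + 6·0.1247
 = 0.456 + 0.3534 + 0.8265 + 1.032 + 0.7998 + 0.7482
 = 4.2159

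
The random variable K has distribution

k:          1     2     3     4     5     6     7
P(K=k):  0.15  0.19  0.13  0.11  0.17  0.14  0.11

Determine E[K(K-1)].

14.7

E[K(K-1)] = Σ k(k-1)·P(K=k)
 = 0·0.15 + 2·0.19 + 6·0.13 + 12·0.11 + 20·0.17 + 30·0.14 + 42·0.11
 = 0 + 0.38 + 0.78 + 1.32 + 3.4 + 4.2 + 4.62
 = 14.7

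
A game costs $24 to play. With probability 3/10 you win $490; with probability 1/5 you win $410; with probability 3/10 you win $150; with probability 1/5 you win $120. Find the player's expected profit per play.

274

E[payout] = 490·3/10 + 410·1/5 + 150·3/10 + 120·1/5
 = 147 + 82 + 45 + 24
 = 298
Net = 298 - 24 = 274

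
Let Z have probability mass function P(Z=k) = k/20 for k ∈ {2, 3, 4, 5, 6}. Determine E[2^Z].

E[2^Z] = Σ 2^z·P(Z=z)
 = 4·1/10 + 8·3/20 + 16·1/5 + 32·1/4 + 64·3/10
 = 2/5 + 6/5 + 16/5 + 8 + 96/5
 = 32

32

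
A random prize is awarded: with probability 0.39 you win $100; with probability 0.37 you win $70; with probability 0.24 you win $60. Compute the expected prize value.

79.3

E[payout] = 100·0.39 + 70·0.37 + 60·0.24
 = 39 + 25.9 + 14.4
 = 79.3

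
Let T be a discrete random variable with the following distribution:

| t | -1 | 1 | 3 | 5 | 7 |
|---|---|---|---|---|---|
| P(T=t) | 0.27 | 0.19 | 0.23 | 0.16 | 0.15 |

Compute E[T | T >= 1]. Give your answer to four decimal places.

P(T >= 1) = 0.19 + 0.23 + 0.16 + 0.15 = 0.73.
E[T | T >= 1] = [1·0.19 + 3·0.23 + 5·0.16 + 7·0.15] / 0.73
 = 2.73 / 0.73
 = 273/73

3.7397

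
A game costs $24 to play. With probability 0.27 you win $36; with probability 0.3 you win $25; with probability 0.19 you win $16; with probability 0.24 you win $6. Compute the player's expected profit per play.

-2.3

E[payout] = 36·0.27 + 25·0.3 + 16·0.19 + 6·0.24
 = 9.72 + 7.5 + 3.04 + 1.44
 = 21.7
Net = 21.7 - 24 = -2.3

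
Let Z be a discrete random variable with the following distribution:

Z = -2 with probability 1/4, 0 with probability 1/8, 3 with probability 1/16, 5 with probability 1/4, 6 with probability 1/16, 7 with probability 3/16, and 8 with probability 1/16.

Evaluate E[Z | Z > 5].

7

P(Z > 5) = 1/16 + 3/16 + 1/16 = 5/16.
E[Z | Z > 5] = [6·1/16 + 7·3/16 + 8·1/16] / (5/16)
 = 35/16 / (5/16)
 = 7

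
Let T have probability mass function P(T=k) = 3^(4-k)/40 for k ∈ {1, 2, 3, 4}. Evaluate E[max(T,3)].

E[max(T,3)] = Σ max(t,3)·P(T=t)
 = 3·27/40 + 3·9/40 + 3·3/40 + 4·1/40
 = 81/40 + 27/40 + 9/40 + 1/10
 = 121/40

3.025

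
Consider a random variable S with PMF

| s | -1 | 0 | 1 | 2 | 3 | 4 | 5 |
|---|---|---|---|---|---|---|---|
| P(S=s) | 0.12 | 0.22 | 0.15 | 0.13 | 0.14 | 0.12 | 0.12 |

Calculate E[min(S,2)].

1.05

E[min(S,2)] = Σ min(s,2)·P(S=s)
 = (-1)·0.12 + 0·0.22 + 1·0.15 + 2·0.13 + 2·0.14 + 2·0.12 + 2·0.12
 = (-0.12) + 0 + 0.15 + 0.26 + 0.28 + 0.24 + 0.24
 = 1.05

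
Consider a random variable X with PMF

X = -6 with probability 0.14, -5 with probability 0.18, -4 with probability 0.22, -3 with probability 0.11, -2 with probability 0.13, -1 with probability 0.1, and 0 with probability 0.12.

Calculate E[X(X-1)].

17.98

E[X(X-1)] = Σ x(x-1)·P(X=x)
 = 42·0.14 + 30·0.18 + 20·0.22 + 12·0.11 + 6·0.13 + 2·0.1 + 0·0.12
 = 5.88 + 5.4 + 4.4 + 1.32 + 0.78 + 0.2 + 0
 = 17.98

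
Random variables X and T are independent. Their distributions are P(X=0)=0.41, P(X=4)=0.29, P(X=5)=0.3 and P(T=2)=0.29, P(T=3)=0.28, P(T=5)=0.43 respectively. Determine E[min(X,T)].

1.9816

E[min(X,T)] = Σ_x Σ_t min(x,t) · P(X=x)P(T=t)
 = 0·0.1189 + 0·0.1148 + 0·0.1763 + 2·0.0841 + 3·0.0812 + 4·0.1247 + 2·0.087 + 3·0.084 + 5·0.129
 = 0 + 0 + 0 + 0.1682 + 0.2436 + 0.4988 + 0.174 + 0.252 + 0.645
 = 1.9816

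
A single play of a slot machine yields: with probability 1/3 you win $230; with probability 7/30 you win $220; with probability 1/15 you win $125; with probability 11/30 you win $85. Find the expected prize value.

167.5

E[payout] = 230·1/3 + 220·7/30 + 125·1/15 + 85·11/30
 = 230/3 + 154/3 + 25/3 + 187/6
 = 335/2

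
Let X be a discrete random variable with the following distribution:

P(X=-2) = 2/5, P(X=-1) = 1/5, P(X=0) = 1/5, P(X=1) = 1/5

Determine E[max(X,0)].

0.2

E[max(X,0)] = Σ max(x,0)·P(X=x)
 = 0·2/5 + 0·1/5 + 0·1/5 + 1·1/5
 = 0 + 0 + 0 + 1/5
 = 1/5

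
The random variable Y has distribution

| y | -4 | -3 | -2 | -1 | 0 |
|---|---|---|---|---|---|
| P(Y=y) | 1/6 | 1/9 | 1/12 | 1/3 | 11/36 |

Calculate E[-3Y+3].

E[-3Y+3] = Σ (-3y+3)·P(Y=y)
 = 15·1/6 + 12·1/9 + 9·1/12 + 6·1/3 + 3·11/36
 = 5/2 + 4/3 + 3/4 + 2 + 11/12
 = 15/2

7.5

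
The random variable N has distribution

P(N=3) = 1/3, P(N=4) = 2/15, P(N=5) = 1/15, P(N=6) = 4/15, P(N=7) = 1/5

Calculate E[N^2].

E[N^2] = Σ n^2·P(N=n)
 = 9·1/3 + 16·2/15 + 25·1/15 + 36·4/15 + 49·1/5
 = 3 + 32/15 + 5/3 + 48/5 + 49/5
 = 131/5

26.2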